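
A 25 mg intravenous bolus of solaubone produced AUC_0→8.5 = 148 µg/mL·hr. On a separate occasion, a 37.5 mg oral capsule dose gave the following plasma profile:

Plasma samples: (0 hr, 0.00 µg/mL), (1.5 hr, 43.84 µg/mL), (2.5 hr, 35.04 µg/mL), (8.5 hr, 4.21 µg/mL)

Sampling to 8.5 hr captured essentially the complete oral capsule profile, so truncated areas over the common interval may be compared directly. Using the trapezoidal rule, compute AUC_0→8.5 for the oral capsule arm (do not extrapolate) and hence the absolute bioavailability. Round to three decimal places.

Trapezoidal AUC_0→8.5 (oral capsule):
  [0→1.5]: (0.00+43.84)/2 × 1.5 = 32.88
  [1.5→2.5]: (43.84+35.04)/2 × 1 = 39.44
  [2.5→8.5]: (35.04+4.21)/2 × 6 = 117.75
  Sum = 190.07 µg/mL·hr
F = (AUC_ev/D_ev)/(AUC_iv/D_iv) = (190.07/37.5)/(148/25) = 5.06853/5.92 = 0.8562

F = 0.856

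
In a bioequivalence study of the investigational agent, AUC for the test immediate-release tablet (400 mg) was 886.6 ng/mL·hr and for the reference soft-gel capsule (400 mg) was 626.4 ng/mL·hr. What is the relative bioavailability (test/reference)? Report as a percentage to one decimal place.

F_rel = 141.5%

F_rel = (AUC_test/D_test) / (AUC_ref/D_ref)
      = (886.6/400) / (626.4/400)
      = 2.2165 / 1.566 = 1.4154 = 141.54%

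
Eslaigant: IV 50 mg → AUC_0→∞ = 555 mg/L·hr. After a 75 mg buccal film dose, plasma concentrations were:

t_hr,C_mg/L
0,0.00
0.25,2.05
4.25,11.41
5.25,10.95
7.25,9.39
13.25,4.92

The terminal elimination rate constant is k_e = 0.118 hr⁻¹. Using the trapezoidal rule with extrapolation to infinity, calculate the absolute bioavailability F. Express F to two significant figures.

F = 0.17

Trapezoidal AUC_0→13.25 (buccal film):
  [0→0.25]: (0.00+2.05)/2 × 0.25 = 0.25625
  [0.25→4.25]: (2.05+11.41)/2 × 4 = 26.92
  [4.25→5.25]: (11.41+10.95)/2 × 1 = 11.18
  [5.25→7.25]: (10.95+9.39)/2 × 2 = 20.34
  [7.25→13.25]: (9.39+4.92)/2 × 6 = 42.93
  Sum = 101.62625 mg/L·hr
Tail: C_last/k_e = 4.92/0.118 = 41.695
AUC_0→∞ (buccal film) = 101.62625 + 41.695 = 143.32125 mg/L·hr
F = (AUC_ev/D_ev)/(AUC_iv/D_iv) = (143.32125/75)/(555/50) = 1.91095/11.1 = 0.1722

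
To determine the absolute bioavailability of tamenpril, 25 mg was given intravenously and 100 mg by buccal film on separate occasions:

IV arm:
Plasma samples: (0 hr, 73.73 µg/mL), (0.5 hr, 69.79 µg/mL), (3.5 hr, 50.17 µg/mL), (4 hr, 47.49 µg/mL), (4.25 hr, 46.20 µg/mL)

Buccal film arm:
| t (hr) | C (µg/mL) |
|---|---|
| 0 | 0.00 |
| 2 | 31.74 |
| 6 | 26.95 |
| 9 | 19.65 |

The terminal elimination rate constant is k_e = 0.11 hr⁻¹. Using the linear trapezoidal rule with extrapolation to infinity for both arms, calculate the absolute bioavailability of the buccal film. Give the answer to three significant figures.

Trapezoidal AUC_0→4.25 (IV):
  [0→0.5]: (73.73+69.79)/2 × 0.5 = 35.88
  [0.5→3.5]: (69.79+50.17)/2 × 3 = 179.94
  [3.5→4]: (50.17+47.49)/2 × 0.5 = 24.415
  [4→4.25]: (47.49+46.20)/2 × 0.25 = 11.71125
  Sum = 251.94625 µg/mL·hr
IV tail: 46.20/0.11 = 420.000; AUC_iv,0→∞ = 251.94625 + 420.000 = 671.94625 µg/mL·hr
Trapezoidal AUC_0→9 (buccal film):
  [0→2]: (0.00+31.74)/2 × 2 = 31.74
  [2→6]: (31.74+26.95)/2 × 4 = 117.38
  [6→9]: (26.95+19.65)/2 × 3 = 69.9
  Sum = 219.02 µg/mL·hr
buccal film tail: 19.65/0.11 = 178.636; AUC_ev,0→∞ = 219.02 + 178.636 = 397.656 µg/mL·hr
F = (AUC_ev/D_ev)/(AUC_iv/D_iv) = (397.656/100)/(671.94625/25) = 3.97656/26.87785 = 0.1479

F = 0.148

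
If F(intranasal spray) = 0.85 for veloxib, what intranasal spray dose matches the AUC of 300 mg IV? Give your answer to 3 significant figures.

For equal systemic exposure: F × D_ev = D_iv
D_ev = D_iv / F = 300 / 0.85 = 352.941 mg

D_intranasal = 353 mg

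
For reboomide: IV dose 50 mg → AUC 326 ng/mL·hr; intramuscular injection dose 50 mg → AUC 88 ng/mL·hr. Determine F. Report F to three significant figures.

F = 0.270

F = (AUC_ev / D_ev) / (AUC_iv / D_iv)
  = (88/50) / (326/50)
  = 1.76 / 6.52 = 0.2699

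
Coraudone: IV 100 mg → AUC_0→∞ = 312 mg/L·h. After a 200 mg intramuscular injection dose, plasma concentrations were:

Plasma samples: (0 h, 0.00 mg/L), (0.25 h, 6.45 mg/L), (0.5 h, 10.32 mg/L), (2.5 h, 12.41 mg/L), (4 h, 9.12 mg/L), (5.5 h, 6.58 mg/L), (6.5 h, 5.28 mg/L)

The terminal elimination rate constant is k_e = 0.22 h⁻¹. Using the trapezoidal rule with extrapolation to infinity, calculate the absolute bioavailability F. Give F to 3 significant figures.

Trapezoidal AUC_0→6.5 (intramuscular injection):
  [0→0.25]: (0.00+6.45)/2 × 0.25 = 0.80625
  [0.25→0.5]: (6.45+10.32)/2 × 0.25 = 2.09625
  [0.5→2.5]: (10.32+12.41)/2 × 2 = 22.73
  [2.5→4]: (12.41+9.12)/2 × 1.5 = 16.1475
  [4→5.5]: (9.12+6.58)/2 × 1.5 = 11.775
  [5.5→6.5]: (6.58+5.28)/2 × 1 = 5.93
  Sum = 59.485 mg/L·h
Tail: C_last/k_e = 5.28/0.22 = 24.000
AUC_0→∞ (intramuscular injection) = 59.485 + 24.000 = 83.485 mg/L·h
F = (AUC_ev/D_ev)/(AUC_iv/D_iv) = (83.485/200)/(312/100) = 0.417425/3.12 = 0.1338

F = 0.134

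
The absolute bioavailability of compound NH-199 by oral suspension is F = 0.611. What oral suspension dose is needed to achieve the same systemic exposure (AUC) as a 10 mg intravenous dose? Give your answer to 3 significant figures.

For equal systemic exposure: F × D_ev = D_iv
D_ev = D_iv / F = 10 / 0.611 = 16.3666 mg

D_oral = 16.4 mg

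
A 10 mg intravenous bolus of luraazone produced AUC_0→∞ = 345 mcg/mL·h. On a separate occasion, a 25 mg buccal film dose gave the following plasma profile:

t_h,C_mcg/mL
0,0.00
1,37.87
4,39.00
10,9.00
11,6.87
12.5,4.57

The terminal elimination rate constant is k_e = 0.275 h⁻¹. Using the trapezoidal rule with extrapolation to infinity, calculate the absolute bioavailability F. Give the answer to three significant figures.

Trapezoidal AUC_0→12.5 (buccal film):
  [0→1]: (0.00+37.87)/2 × 1 = 18.935
  [1→4]: (37.87+39.00)/2 × 3 = 115.305
  [4→10]: (39.00+9.00)/2 × 6 = 144.0
  [10→11]: (9.00+6.87)/2 × 1 = 7.935
  [11→12.5]: (6.87+4.57)/2 × 1.5 = 8.58
  Sum = 294.755 mcg/mL·h
Tail: C_last/k_e = 4.57/0.275 = 16.618
AUC_0→∞ (buccal film) = 294.755 + 16.618 = 311.373 mcg/mL·h
F = (AUC_ev/D_ev)/(AUC_iv/D_iv) = (311.373/25)/(345/10) = 12.45492/34.5 = 0.3610

F = 0.361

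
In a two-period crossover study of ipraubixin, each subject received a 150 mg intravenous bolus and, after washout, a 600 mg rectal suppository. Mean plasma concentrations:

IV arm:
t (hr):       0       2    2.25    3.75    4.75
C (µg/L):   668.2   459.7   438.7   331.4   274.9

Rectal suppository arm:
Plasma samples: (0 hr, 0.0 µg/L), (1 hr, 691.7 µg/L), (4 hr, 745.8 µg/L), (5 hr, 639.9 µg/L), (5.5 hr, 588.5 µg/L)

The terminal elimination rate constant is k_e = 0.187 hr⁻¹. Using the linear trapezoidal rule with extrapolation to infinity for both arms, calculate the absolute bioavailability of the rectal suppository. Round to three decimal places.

Trapezoidal AUC_0→4.75 (IV):
  [0→2]: (668.2+459.7)/2 × 2 = 1127.9
  [2→2.25]: (459.7+438.7)/2 × 0.25 = 112.3
  [2.25→3.75]: (438.7+331.4)/2 × 1.5 = 577.575
  [3.75→4.75]: (331.4+274.9)/2 × 1 = 303.15
  Sum = 2120.925 µg/L·hr
IV tail: 274.9/0.187 = 1470.053; AUC_iv,0→∞ = 2120.925 + 1470.053 = 3590.978 µg/L·hr
Trapezoidal AUC_0→5.5 (rectal suppository):
  [0→1]: (0.0+691.7)/2 × 1 = 345.85
  [1→4]: (691.7+745.8)/2 × 3 = 2156.25
  [4→5]: (745.8+639.9)/2 × 1 = 692.85
  [5→5.5]: (639.9+588.5)/2 × 0.5 = 307.1
  Sum = 3502.05 µg/L·hr
rectal suppository tail: 588.5/0.187 = 3147.059; AUC_ev,0→∞ = 3502.05 + 3147.059 = 6649.109 µg/L·hr
F = (AUC_ev/D_ev)/(AUC_iv/D_iv) = (6649.109/600)/(3590.978/150) = 11.0818/23.9399 = 0.4629

F = 0.463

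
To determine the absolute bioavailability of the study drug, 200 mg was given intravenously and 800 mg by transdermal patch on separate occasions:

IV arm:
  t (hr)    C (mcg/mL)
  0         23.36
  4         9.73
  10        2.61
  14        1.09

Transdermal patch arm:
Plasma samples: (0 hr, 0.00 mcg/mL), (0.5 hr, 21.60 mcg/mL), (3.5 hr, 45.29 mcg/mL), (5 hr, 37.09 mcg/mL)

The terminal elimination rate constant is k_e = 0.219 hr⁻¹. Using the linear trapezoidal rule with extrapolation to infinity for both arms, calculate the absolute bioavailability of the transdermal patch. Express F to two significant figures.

F = 0.73

Trapezoidal AUC_0→14 (IV):
  [0→4]: (23.36+9.73)/2 × 4 = 66.18
  [4→10]: (9.73+2.61)/2 × 6 = 37.02
  [10→14]: (2.61+1.09)/2 × 4 = 7.4
  Sum = 110.6 mcg/mL·hr
IV tail: 1.09/0.219 = 4.977; AUC_iv,0→∞ = 110.6 + 4.977 = 115.577 mcg/mL·hr
Trapezoidal AUC_0→5 (transdermal patch):
  [0→0.5]: (0.00+21.60)/2 × 0.5 = 5.4
  [0.5→3.5]: (21.60+45.29)/2 × 3 = 100.335
  [3.5→5]: (45.29+37.09)/2 × 1.5 = 61.785
  Sum = 167.52 mcg/mL·hr
transdermal patch tail: 37.09/0.219 = 169.361; AUC_ev,0→∞ = 167.52 + 169.361 = 336.881 mcg/mL·hr
F = (AUC_ev/D_ev)/(AUC_iv/D_iv) = (336.881/800)/(115.577/200) = 0.42110125/0.577885 = 0.7287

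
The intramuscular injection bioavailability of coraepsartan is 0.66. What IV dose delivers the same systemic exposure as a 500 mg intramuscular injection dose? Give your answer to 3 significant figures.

Systemic exposure from an extravascular dose = F × D_ev, so the equivalent IV dose is F × D_ev.
D_iv = F × D_ev = 0.66 × 500 = 330 mg

D_iv = 330 mg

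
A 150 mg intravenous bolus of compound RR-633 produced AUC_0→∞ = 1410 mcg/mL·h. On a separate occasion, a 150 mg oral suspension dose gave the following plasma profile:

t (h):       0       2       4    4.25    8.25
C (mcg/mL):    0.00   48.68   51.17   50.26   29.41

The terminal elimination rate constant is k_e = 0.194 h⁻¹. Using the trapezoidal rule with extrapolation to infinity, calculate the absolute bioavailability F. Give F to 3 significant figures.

F = 0.335

Trapezoidal AUC_0→8.25 (oral suspension):
  [0→2]: (0.00+48.68)/2 × 2 = 48.68
  [2→4]: (48.68+51.17)/2 × 2 = 99.85
  [4→4.25]: (51.17+50.26)/2 × 0.25 = 12.67875
  [4.25→8.25]: (50.26+29.41)/2 × 4 = 159.34
  Sum = 320.54875 mcg/mL·h
Tail: C_last/k_e = 29.41/0.194 = 151.598
AUC_0→∞ (oral suspension) = 320.54875 + 151.598 = 472.14675 mcg/mL·h
F = (AUC_ev/D_ev)/(AUC_iv/D_iv) = (472.14675/150)/(1410/150) = 3.147645/9.4 = 0.3349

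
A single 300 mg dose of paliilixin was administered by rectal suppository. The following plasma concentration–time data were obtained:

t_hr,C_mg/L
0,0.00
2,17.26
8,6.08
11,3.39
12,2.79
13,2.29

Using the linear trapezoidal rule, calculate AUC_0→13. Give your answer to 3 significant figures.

AUC = 107 mg/L·hr

Trapezoidal AUC_0→13:
  [0→2]: (0.00+17.26)/2 × 2 = 17.26
  [2→8]: (17.26+6.08)/2 × 6 = 70.02
  [8→11]: (6.08+3.39)/2 × 3 = 14.205
  [11→12]: (3.39+2.79)/2 × 1 = 3.09
  [12→13]: (2.79+2.29)/2 × 1 = 2.54
  Sum = 107.115 mg/L·hr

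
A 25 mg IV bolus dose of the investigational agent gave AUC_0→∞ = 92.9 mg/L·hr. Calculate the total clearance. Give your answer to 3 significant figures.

CL = 0.269 L/hr

CL = Dose_iv / AUC_0→∞
   = 25 / 92.9 = 0.269107 L/hr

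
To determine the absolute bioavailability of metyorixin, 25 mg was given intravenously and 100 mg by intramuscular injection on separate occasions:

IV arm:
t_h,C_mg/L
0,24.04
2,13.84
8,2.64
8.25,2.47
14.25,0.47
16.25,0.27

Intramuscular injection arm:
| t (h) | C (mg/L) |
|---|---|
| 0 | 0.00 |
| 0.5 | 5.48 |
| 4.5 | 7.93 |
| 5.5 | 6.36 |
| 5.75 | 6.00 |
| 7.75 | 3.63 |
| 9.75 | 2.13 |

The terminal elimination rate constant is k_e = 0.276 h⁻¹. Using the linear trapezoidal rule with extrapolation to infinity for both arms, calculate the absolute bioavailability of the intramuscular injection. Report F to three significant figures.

F = 0.152

Trapezoidal AUC_0→16.25 (IV):
  [0→2]: (24.04+13.84)/2 × 2 = 37.88
  [2→8]: (13.84+2.64)/2 × 6 = 49.44
  [8→8.25]: (2.64+2.47)/2 × 0.25 = 0.63875
  [8.25→14.25]: (2.47+0.47)/2 × 6 = 8.82
  [14.25→16.25]: (0.47+0.27)/2 × 2 = 0.74
  Sum = 97.51875 mg/L·h
IV tail: 0.27/0.276 = 0.978; AUC_iv,0→∞ = 97.51875 + 0.978 = 98.49675 mg/L·h
Trapezoidal AUC_0→9.75 (intramuscular injection):
  [0→0.5]: (0.00+5.48)/2 × 0.5 = 1.37
  [0.5→4.5]: (5.48+7.93)/2 × 4 = 26.82
  [4.5→5.5]: (7.93+6.36)/2 × 1 = 7.145
  [5.5→5.75]: (6.36+6.00)/2 × 0.25 = 1.545
  [5.75→7.75]: (6.00+3.63)/2 × 2 = 9.63
  [7.75→9.75]: (3.63+2.13)/2 × 2 = 5.76
  Sum = 52.27 mg/L·h
intramuscular injection tail: 2.13/0.276 = 7.717; AUC_ev,0→∞ = 52.27 + 7.717 = 59.987 mg/L·h
F = (AUC_ev/D_ev)/(AUC_iv/D_iv) = (59.987/100)/(98.49675/25) = 0.59987/3.93987 = 0.1523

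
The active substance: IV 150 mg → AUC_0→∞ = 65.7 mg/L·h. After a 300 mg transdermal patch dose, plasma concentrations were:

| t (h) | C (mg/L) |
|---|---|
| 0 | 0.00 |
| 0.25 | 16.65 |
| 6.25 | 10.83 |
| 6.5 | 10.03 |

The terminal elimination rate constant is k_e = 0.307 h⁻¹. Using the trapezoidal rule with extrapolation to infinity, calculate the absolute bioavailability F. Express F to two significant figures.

F = 0.91

Trapezoidal AUC_0→6.5 (transdermal patch):
  [0→0.25]: (0.00+16.65)/2 × 0.25 = 2.08125
  [0.25→6.25]: (16.65+10.83)/2 × 6 = 82.44
  [6.25→6.5]: (10.83+10.03)/2 × 0.25 = 2.6075
  Sum = 87.12875 mg/L·h
Tail: C_last/k_e = 10.03/0.307 = 32.671
AUC_0→∞ (transdermal patch) = 87.12875 + 32.671 = 119.79975 mg/L·h
F = (AUC_ev/D_ev)/(AUC_iv/D_iv) = (119.79975/300)/(65.7/150) = 0.3993325/0.438 = 0.9117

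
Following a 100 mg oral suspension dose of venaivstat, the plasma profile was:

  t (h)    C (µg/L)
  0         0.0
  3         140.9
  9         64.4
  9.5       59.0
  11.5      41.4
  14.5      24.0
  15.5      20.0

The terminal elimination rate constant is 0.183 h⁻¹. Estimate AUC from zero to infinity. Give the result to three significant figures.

AUC = 1190 µg/L·h

Trapezoidal AUC_0→15.5:
  [0→3]: (0.0+140.9)/2 × 3 = 211.35
  [3→9]: (140.9+64.4)/2 × 6 = 615.9
  [9→9.5]: (64.4+59.0)/2 × 0.5 = 30.85
  [9.5→11.5]: (59.0+41.4)/2 × 2 = 100.4
  [11.5→14.5]: (41.4+24.0)/2 × 3 = 98.1
  [14.5→15.5]: (24.0+20.0)/2 × 1 = 22.0
  Sum = 1078.6 µg/L·h
Extrapolated tail: C_last / k_e = 20.0 / 0.183 = 109.290
AUC_0→∞ = 1078.6 + 109.290 = 1187.89 µg/L·h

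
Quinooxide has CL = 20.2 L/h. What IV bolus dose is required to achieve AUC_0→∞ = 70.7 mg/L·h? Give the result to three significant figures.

Dose = 1430 mg

Dose_iv = CL × AUC_0→∞
     = 20.2 × 70.7 = 1428.14 mg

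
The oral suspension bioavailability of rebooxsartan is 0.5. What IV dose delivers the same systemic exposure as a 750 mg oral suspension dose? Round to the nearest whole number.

D_iv = 375 mg

Systemic exposure from an extravascular dose = F × D_ev, so the equivalent IV dose is F × D_ev.
D_iv = F × D_ev = 0.5 × 750 = 375 mg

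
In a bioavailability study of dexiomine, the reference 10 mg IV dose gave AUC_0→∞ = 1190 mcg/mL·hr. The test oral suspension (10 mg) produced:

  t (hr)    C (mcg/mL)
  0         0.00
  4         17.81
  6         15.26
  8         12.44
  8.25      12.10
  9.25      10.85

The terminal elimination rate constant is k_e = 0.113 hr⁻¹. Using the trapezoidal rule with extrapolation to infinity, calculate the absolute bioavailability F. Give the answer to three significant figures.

Trapezoidal AUC_0→9.25 (oral suspension):
  [0→4]: (0.00+17.81)/2 × 4 = 35.62
  [4→6]: (17.81+15.26)/2 × 2 = 33.07
  [6→8]: (15.26+12.44)/2 × 2 = 27.7
  [8→8.25]: (12.44+12.10)/2 × 0.25 = 3.0675
  [8.25→9.25]: (12.10+10.85)/2 × 1 = 11.475
  Sum = 110.9325 mcg/mL·hr
Tail: C_last/k_e = 10.85/0.113 = 96.018
AUC_0→∞ (oral suspension) = 110.9325 + 96.018 = 206.9505 mcg/mL·hr
F = (AUC_ev/D_ev)/(AUC_iv/D_iv) = (206.9505/10)/(1190/10) = 20.69505/119 = 0.1739

F = 0.174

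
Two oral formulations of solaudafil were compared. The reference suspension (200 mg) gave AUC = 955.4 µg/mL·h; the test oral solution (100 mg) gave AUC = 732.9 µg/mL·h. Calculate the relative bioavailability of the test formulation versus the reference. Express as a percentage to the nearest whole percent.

F_rel = 153%

F_rel = (AUC_test/D_test) / (AUC_ref/D_ref)
      = (732.9/100) / (955.4/200)
      = 7.329 / 4.777 = 1.5342 = 153.42%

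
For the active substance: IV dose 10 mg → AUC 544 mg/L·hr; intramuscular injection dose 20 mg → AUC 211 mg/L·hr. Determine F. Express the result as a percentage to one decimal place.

F = 19.4%

F = (AUC_ev / D_ev) / (AUC_iv / D_iv)
  = (211/20) / (544/10)
  = 10.55 / 54.4 = 0.1939
  = 19.39%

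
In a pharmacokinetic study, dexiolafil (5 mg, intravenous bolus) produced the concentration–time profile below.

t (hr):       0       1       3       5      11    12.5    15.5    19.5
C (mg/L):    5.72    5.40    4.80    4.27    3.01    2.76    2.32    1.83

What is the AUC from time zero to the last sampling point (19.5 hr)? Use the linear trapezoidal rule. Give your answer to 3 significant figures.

AUC = 66.9 mg/L·hr

Trapezoidal AUC_0→19.5:
  [0→1]: (5.72+5.40)/2 × 1 = 5.56
  [1→3]: (5.40+4.80)/2 × 2 = 10.2
  [3→5]: (4.80+4.27)/2 × 2 = 9.07
  [5→11]: (4.27+3.01)/2 × 6 = 21.84
  [11→12.5]: (3.01+2.76)/2 × 1.5 = 4.3275
  [12.5→15.5]: (2.76+2.32)/2 × 3 = 7.62
  [15.5→19.5]: (2.32+1.83)/2 × 4 = 8.3
  Sum = 66.9175 mg/L·hr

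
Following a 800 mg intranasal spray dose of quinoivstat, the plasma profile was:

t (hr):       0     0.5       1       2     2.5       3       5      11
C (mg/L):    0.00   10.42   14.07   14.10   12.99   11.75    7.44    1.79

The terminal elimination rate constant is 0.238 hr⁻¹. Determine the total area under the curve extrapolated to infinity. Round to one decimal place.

Trapezoidal AUC_0→11:
  [0→0.5]: (0.00+10.42)/2 × 0.5 = 2.605
  [0.5→1]: (10.42+14.07)/2 × 0.5 = 6.1225
  [1→2]: (14.07+14.10)/2 × 1 = 14.085
  [2→2.5]: (14.10+12.99)/2 × 0.5 = 6.7725
  [2.5→3]: (12.99+11.75)/2 × 0.5 = 6.185
  [3→5]: (11.75+7.44)/2 × 2 = 19.19
  [5→11]: (7.44+1.79)/2 × 6 = 27.69
  Sum = 82.65 mg/L·hr
Extrapolated tail: C_last / k_e = 1.79 / 0.238 = 7.521
AUC_0→∞ = 82.65 + 7.521 = 90.171 mg/L·hr

AUC = 90.2 mg/L·hr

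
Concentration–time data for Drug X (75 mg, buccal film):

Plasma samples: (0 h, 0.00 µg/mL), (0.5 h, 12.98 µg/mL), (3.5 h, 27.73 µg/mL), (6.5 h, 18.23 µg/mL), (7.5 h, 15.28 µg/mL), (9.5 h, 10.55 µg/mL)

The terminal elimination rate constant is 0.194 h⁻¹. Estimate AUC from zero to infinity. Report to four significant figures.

Trapezoidal AUC_0→9.5:
  [0→0.5]: (0.00+12.98)/2 × 0.5 = 3.245
  [0.5→3.5]: (12.98+27.73)/2 × 3 = 61.065
  [3.5→6.5]: (27.73+18.23)/2 × 3 = 68.94
  [6.5→7.5]: (18.23+15.28)/2 × 1 = 16.755
  [7.5→9.5]: (15.28+10.55)/2 × 2 = 25.83
  Sum = 175.835 µg/mL·h
Extrapolated tail: C_last / k_e = 10.55 / 0.194 = 54.381
AUC_0→∞ = 175.835 + 54.381 = 230.216 µg/mL·h

AUC = 230.2 µg/mL·h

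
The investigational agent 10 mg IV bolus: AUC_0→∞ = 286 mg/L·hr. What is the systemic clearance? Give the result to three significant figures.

CL = 0.0350 L/hr

CL = Dose_iv / AUC_0→∞
   = 10 / 286 = 0.034965 L/hr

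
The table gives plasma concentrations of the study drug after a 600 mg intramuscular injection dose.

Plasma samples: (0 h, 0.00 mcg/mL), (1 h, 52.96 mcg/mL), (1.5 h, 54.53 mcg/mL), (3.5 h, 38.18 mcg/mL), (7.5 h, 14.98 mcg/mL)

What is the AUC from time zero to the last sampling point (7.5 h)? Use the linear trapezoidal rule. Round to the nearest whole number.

Trapezoidal AUC_0→7.5:
  [0→1]: (0.00+52.96)/2 × 1 = 26.48
  [1→1.5]: (52.96+54.53)/2 × 0.5 = 26.8725
  [1.5→3.5]: (54.53+38.18)/2 × 2 = 92.71
  [3.5→7.5]: (38.18+14.98)/2 × 4 = 106.32
  Sum = 252.3825 mcg/mL·h

AUC = 252 mcg/mL·h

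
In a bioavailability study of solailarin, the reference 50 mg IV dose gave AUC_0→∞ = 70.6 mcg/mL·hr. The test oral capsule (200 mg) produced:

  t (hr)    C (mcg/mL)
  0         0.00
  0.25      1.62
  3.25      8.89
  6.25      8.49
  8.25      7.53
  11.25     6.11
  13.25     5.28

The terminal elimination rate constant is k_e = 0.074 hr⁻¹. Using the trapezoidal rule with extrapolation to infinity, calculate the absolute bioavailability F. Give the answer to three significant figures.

Trapezoidal AUC_0→13.25 (oral capsule):
  [0→0.25]: (0.00+1.62)/2 × 0.25 = 0.2025
  [0.25→3.25]: (1.62+8.89)/2 × 3 = 15.765
  [3.25→6.25]: (8.89+8.49)/2 × 3 = 26.07
  [6.25→8.25]: (8.49+7.53)/2 × 2 = 16.02
  [8.25→11.25]: (7.53+6.11)/2 × 3 = 20.46
  [11.25→13.25]: (6.11+5.28)/2 × 2 = 11.39
  Sum = 89.9075 mcg/mL·hr
Tail: C_last/k_e = 5.28/0.074 = 71.351
AUC_0→∞ (oral capsule) = 89.9075 + 71.351 = 161.2585 mcg/mL·hr
F = (AUC_ev/D_ev)/(AUC_iv/D_iv) = (161.2585/200)/(70.6/50) = 0.8062925/1.412 = 0.5710

F = 0.571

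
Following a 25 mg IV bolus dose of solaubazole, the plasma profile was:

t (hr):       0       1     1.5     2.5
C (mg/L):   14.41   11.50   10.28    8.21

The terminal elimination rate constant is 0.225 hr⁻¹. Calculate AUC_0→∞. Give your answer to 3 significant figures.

Trapezoidal AUC_0→2.5:
  [0→1]: (14.41+11.50)/2 × 1 = 12.955
  [1→1.5]: (11.50+10.28)/2 × 0.5 = 5.445
  [1.5→2.5]: (10.28+8.21)/2 × 1 = 9.245
  Sum = 27.645 mg/L·hr
Extrapolated tail: C_last / k_e = 8.21 / 0.225 = 36.489
AUC_0→∞ = 27.645 + 36.489 = 64.134 mg/L·hr

AUC = 64.1 mg/L·hr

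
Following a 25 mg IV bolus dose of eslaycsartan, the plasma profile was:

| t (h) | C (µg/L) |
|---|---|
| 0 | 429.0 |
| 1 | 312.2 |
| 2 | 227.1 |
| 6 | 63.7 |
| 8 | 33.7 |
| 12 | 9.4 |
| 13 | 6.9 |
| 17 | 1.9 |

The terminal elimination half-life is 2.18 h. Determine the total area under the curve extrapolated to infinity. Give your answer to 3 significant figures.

Trapezoidal AUC_0→17:
  [0→1]: (429.0+312.2)/2 × 1 = 370.6
  [1→2]: (312.2+227.1)/2 × 1 = 269.65
  [2→6]: (227.1+63.7)/2 × 4 = 581.6
  [6→8]: (63.7+33.7)/2 × 2 = 97.4
  [8→12]: (33.7+9.4)/2 × 4 = 86.2
  [12→13]: (9.4+6.9)/2 × 1 = 8.15
  [13→17]: (6.9+1.9)/2 × 4 = 17.6
  Sum = 1431.2 µg/L·h
k_e = ln2 / t½ = 0.693147 / 2.18 = 0.3180 h^-1
Extrapolated tail: C_last / k_e = 1.9 / 0.318 = 5.975
AUC_0→∞ = 1431.2 + 5.975 = 1437.175 µg/L·h

AUC = 1440 µg/L·h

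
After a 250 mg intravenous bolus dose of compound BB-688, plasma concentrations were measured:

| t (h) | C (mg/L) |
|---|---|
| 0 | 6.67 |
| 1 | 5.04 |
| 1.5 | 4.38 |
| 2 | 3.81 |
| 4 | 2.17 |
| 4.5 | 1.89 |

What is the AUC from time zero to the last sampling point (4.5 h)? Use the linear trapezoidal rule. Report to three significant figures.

Trapezoidal AUC_0→4.5:
  [0→1]: (6.67+5.04)/2 × 1 = 5.855
  [1→1.5]: (5.04+4.38)/2 × 0.5 = 2.355
  [1.5→2]: (4.38+3.81)/2 × 0.5 = 2.0475
  [2→4]: (3.81+2.17)/2 × 2 = 5.98
  [4→4.5]: (2.17+1.89)/2 × 0.5 = 1.015
  Sum = 17.2525 mg/L·h

AUC = 17.3 mg/L·h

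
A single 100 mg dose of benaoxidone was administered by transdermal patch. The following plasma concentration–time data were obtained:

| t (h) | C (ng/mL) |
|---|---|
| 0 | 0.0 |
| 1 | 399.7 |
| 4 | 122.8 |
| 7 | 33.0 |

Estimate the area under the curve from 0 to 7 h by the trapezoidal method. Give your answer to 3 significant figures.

AUC = 1220 ng/mL·h

Trapezoidal AUC_0→7:
  [0→1]: (0.0+399.7)/2 × 1 = 199.85
  [1→4]: (399.7+122.8)/2 × 3 = 783.75
  [4→7]: (122.8+33.0)/2 × 3 = 233.7
  Sum = 1217.3 ng/mL·h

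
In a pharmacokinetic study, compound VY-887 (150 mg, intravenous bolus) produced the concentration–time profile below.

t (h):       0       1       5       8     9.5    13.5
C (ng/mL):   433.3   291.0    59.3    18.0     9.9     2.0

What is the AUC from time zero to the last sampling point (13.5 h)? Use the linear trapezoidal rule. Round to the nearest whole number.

AUC = 1223 ng/mL·h

Trapezoidal AUC_0→13.5:
  [0→1]: (433.3+291.0)/2 × 1 = 362.15
  [1→5]: (291.0+59.3)/2 × 4 = 700.6
  [5→8]: (59.3+18.0)/2 × 3 = 115.95
  [8→9.5]: (18.0+9.9)/2 × 1.5 = 20.925
  [9.5→13.5]: (9.9+2.0)/2 × 4 = 23.8
  Sum = 1223.425 ng/mL·h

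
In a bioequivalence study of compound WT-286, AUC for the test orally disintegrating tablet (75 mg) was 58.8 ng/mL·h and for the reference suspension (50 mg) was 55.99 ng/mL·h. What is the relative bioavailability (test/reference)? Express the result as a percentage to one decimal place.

F_rel = 70.0%

F_rel = (AUC_test/D_test) / (AUC_ref/D_ref)
      = (58.8/75) / (55.99/50)
      = 0.784 / 1.1198 = 0.7001 = 70.01%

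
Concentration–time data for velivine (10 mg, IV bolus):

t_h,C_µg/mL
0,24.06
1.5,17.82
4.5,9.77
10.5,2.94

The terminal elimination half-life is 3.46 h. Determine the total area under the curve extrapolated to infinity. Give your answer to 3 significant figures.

AUC = 126 µg/mL·h

Trapezoidal AUC_0→10.5:
  [0→1.5]: (24.06+17.82)/2 × 1.5 = 31.41
  [1.5→4.5]: (17.82+9.77)/2 × 3 = 41.385
  [4.5→10.5]: (9.77+2.94)/2 × 6 = 38.13
  Sum = 110.925 µg/mL·h
k_e = ln2 / t½ = 0.693147 / 3.46 = 0.2003 h^-1
Extrapolated tail: C_last / k_e = 2.94 / 0.2003 = 14.678
AUC_0→∞ = 110.925 + 14.678 = 125.603 µg/mL·h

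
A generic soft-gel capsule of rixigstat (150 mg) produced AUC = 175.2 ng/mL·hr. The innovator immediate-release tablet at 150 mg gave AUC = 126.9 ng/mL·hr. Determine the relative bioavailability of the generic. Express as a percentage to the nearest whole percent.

F_rel = (AUC_test/D_test) / (AUC_ref/D_ref)
      = (175.2/150) / (126.9/150)
      = 1.168 / 0.846 = 1.3806 = 138.06%

F_rel = 138%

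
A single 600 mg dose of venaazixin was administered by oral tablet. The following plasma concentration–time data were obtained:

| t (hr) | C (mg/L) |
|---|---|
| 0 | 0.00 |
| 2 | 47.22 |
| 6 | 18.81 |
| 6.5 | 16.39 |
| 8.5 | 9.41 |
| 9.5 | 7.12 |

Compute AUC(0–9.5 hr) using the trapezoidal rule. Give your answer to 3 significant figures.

Trapezoidal AUC_0→9.5:
  [0→2]: (0.00+47.22)/2 × 2 = 47.22
  [2→6]: (47.22+18.81)/2 × 4 = 132.06
  [6→6.5]: (18.81+16.39)/2 × 0.5 = 8.8
  [6.5→8.5]: (16.39+9.41)/2 × 2 = 25.8
  [8.5→9.5]: (9.41+7.12)/2 × 1 = 8.265
  Sum = 222.145 mg/L·hr

AUC = 222 mg/L·hr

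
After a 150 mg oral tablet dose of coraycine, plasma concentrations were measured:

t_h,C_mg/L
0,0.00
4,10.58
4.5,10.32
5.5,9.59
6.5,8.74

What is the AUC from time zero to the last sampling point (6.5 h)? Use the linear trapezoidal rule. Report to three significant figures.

Trapezoidal AUC_0→6.5:
  [0→4]: (0.00+10.58)/2 × 4 = 21.16
  [4→4.5]: (10.58+10.32)/2 × 0.5 = 5.225
  [4.5→5.5]: (10.32+9.59)/2 × 1 = 9.955
  [5.5→6.5]: (9.59+8.74)/2 × 1 = 9.165
  Sum = 45.505 mg/L·h

AUC = 45.5 mg/L·h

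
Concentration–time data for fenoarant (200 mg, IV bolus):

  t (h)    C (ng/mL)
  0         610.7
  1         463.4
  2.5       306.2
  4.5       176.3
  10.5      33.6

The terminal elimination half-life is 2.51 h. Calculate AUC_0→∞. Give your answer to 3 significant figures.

Trapezoidal AUC_0→10.5:
  [0→1]: (610.7+463.4)/2 × 1 = 537.05
  [1→2.5]: (463.4+306.2)/2 × 1.5 = 577.2
  [2.5→4.5]: (306.2+176.3)/2 × 2 = 482.5
  [4.5→10.5]: (176.3+33.6)/2 × 6 = 629.7
  Sum = 2226.45 ng/mL·h
k_e = ln2 / t½ = 0.693147 / 2.51 = 0.2762 h^-1
Extrapolated tail: C_last / k_e = 33.6 / 0.2762 = 121.651
AUC_0→∞ = 2226.45 + 121.651 = 2348.101 ng/mL·h

AUC = 2350 ng/mL·h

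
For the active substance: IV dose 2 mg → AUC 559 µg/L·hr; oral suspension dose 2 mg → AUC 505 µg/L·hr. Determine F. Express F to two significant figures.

F = 0.90

F = (AUC_ev / D_ev) / (AUC_iv / D_iv)
  = (505/2) / (559/2)
  = 252.5 / 279.5 = 0.9034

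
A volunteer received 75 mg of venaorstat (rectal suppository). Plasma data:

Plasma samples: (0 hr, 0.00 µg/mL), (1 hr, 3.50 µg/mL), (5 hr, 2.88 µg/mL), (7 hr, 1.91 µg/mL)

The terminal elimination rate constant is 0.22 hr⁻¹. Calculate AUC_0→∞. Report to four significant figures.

Trapezoidal AUC_0→7:
  [0→1]: (0.00+3.50)/2 × 1 = 1.75
  [1→5]: (3.50+2.88)/2 × 4 = 12.76
  [5→7]: (2.88+1.91)/2 × 2 = 4.79
  Sum = 19.3 µg/mL·hr
Extrapolated tail: C_last / k_e = 1.91 / 0.22 = 8.682
AUC_0→∞ = 19.3 + 8.682 = 27.982 µg/mL·hr

AUC = 27.98 µg/mL·hr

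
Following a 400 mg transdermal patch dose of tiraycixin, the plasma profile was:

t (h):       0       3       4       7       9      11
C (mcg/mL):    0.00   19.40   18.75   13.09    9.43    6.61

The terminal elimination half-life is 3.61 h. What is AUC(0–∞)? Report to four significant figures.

Trapezoidal AUC_0→11:
  [0→3]: (0.00+19.40)/2 × 3 = 29.1
  [3→4]: (19.40+18.75)/2 × 1 = 19.075
  [4→7]: (18.75+13.09)/2 × 3 = 47.76
  [7→9]: (13.09+9.43)/2 × 2 = 22.52
  [9→11]: (9.43+6.61)/2 × 2 = 16.04
  Sum = 134.495 mcg/mL·h
k_e = ln2 / t½ = 0.693147 / 3.61 = 0.1920 h^-1
Extrapolated tail: C_last / k_e = 6.61 / 0.192 = 34.427
AUC_0→∞ = 134.495 + 34.427 = 168.922 mcg/mL·h

AUC = 168.9 mcg/mL·h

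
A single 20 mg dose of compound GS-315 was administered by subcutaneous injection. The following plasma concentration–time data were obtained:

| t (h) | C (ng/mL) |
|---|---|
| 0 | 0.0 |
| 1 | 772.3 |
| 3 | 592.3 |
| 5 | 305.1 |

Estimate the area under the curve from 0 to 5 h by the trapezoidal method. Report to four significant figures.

AUC = 2648 ng/mL·h

Trapezoidal AUC_0→5:
  [0→1]: (0.0+772.3)/2 × 1 = 386.15
  [1→3]: (772.3+592.3)/2 × 2 = 1364.6
  [3→5]: (592.3+305.1)/2 × 2 = 897.4
  Sum = 2648.15 ng/mL·h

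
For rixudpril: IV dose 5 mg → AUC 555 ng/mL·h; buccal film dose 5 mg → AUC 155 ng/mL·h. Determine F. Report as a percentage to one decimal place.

F = 27.9%

F = (AUC_ev / D_ev) / (AUC_iv / D_iv)
  = (155/5) / (555/5)
  = 31 / 111 = 0.2793
  = 27.93%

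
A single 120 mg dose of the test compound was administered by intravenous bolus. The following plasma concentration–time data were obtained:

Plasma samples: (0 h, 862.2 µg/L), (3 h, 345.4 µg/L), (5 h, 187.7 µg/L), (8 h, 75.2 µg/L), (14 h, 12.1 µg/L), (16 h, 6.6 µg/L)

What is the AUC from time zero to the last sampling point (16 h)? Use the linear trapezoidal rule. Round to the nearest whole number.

Trapezoidal AUC_0→16:
  [0→3]: (862.2+345.4)/2 × 3 = 1811.4
  [3→5]: (345.4+187.7)/2 × 2 = 533.1
  [5→8]: (187.7+75.2)/2 × 3 = 394.35
  [8→14]: (75.2+12.1)/2 × 6 = 261.9
  [14→16]: (12.1+6.6)/2 × 2 = 18.7
  Sum = 3019.45 µg/L·h

AUC = 3019 µg/L·h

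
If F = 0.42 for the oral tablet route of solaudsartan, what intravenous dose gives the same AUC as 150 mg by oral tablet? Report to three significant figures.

D_iv = 63.0 mg

Systemic exposure from an extravascular dose = F × D_ev, so the equivalent IV dose is F × D_ev.
D_iv = F × D_ev = 0.42 × 150 = 63 mg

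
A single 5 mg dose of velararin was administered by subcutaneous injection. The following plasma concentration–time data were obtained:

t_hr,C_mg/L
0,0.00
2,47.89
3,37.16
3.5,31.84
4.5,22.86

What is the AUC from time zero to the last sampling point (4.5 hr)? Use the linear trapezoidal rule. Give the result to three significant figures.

AUC = 135 mg/L·hr

Trapezoidal AUC_0→4.5:
  [0→2]: (0.00+47.89)/2 × 2 = 47.89
  [2→3]: (47.89+37.16)/2 × 1 = 42.525
  [3→3.5]: (37.16+31.84)/2 × 0.5 = 17.25
  [3.5→4.5]: (31.84+22.86)/2 × 1 = 27.35
  Sum = 135.015 mg/L·hr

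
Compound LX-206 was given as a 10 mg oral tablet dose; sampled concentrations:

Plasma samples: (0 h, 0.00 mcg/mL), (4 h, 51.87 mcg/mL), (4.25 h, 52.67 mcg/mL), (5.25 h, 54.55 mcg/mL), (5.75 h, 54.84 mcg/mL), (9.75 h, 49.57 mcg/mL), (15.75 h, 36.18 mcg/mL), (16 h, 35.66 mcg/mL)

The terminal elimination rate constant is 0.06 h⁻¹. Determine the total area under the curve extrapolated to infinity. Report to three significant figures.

Trapezoidal AUC_0→16:
  [0→4]: (0.00+51.87)/2 × 4 = 103.74
  [4→4.25]: (51.87+52.67)/2 × 0.25 = 13.0675
  [4.25→5.25]: (52.67+54.55)/2 × 1 = 53.61
  [5.25→5.75]: (54.55+54.84)/2 × 0.5 = 27.3475
  [5.75→9.75]: (54.84+49.57)/2 × 4 = 208.82
  [9.75→15.75]: (49.57+36.18)/2 × 6 = 257.25
  [15.75→16]: (36.18+35.66)/2 × 0.25 = 8.98
  Sum = 672.815 mcg/mL·h
Extrapolated tail: C_last / k_e = 35.66 / 0.06 = 594.333
AUC_0→∞ = 672.815 + 594.333 = 1267.148 mcg/mL·h

AUC = 1270 mcg/mL·h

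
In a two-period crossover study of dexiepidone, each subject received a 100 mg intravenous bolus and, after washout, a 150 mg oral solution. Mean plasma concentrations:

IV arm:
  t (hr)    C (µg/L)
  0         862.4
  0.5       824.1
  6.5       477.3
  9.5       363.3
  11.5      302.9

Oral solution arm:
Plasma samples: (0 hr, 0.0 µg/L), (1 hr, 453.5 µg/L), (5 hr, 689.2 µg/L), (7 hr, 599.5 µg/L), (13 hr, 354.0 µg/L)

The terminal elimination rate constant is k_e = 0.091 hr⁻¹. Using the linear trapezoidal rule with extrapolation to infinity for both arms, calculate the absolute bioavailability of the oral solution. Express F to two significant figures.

Trapezoidal AUC_0→11.5 (IV):
  [0→0.5]: (862.4+824.1)/2 × 0.5 = 421.625
  [0.5→6.5]: (824.1+477.3)/2 × 6 = 3904.2
  [6.5→9.5]: (477.3+363.3)/2 × 3 = 1260.9
  [9.5→11.5]: (363.3+302.9)/2 × 2 = 666.2
  Sum = 6252.925 µg/L·hr
IV tail: 302.9/0.091 = 3328.571; AUC_iv,0→∞ = 6252.925 + 3328.571 = 9581.496 µg/L·hr
Trapezoidal AUC_0→13 (oral solution):
  [0→1]: (0.0+453.5)/2 × 1 = 226.75
  [1→5]: (453.5+689.2)/2 × 4 = 2285.4
  [5→7]: (689.2+599.5)/2 × 2 = 1288.7
  [7→13]: (599.5+354.0)/2 × 6 = 2860.5
  Sum = 6661.35 µg/L·hr
oral solution tail: 354.0/0.091 = 3890.110; AUC_ev,0→∞ = 6661.35 + 3890.110 = 10551.46 µg/L·hr
F = (AUC_ev/D_ev)/(AUC_iv/D_iv) = (10551.46/150)/(9581.496/100) = 70.3431/95.81496 = 0.7342

F = 0.73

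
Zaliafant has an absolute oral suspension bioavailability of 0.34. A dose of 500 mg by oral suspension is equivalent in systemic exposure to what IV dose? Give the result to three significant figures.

D_iv = 170 mg

Systemic exposure from an extravascular dose = F × D_ev, so the equivalent IV dose is F × D_ev.
D_iv = F × D_ev = 0.34 × 500 = 170 mg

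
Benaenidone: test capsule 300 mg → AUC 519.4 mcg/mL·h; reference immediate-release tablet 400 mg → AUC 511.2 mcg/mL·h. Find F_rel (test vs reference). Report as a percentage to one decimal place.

F_rel = (AUC_test/D_test) / (AUC_ref/D_ref)
      = (519.4/300) / (511.2/400)
      = 1.73133 / 1.278 = 1.3547 = 135.47%

F_rel = 135.5%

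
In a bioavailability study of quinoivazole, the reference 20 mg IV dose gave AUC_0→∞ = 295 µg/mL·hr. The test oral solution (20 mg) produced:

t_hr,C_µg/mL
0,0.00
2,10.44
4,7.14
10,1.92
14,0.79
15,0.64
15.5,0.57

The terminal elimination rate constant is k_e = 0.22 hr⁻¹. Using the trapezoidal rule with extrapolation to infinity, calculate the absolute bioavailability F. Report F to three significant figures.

F = 0.218

Trapezoidal AUC_0→15.5 (oral solution):
  [0→2]: (0.00+10.44)/2 × 2 = 10.44
  [2→4]: (10.44+7.14)/2 × 2 = 17.58
  [4→10]: (7.14+1.92)/2 × 6 = 27.18
  [10→14]: (1.92+0.79)/2 × 4 = 5.42
  [14→15]: (0.79+0.64)/2 × 1 = 0.715
  [15→15.5]: (0.64+0.57)/2 × 0.5 = 0.3025
  Sum = 61.6375 µg/mL·hr
Tail: C_last/k_e = 0.57/0.22 = 2.591
AUC_0→∞ (oral solution) = 61.6375 + 2.591 = 64.2285 µg/mL·hr
F = (AUC_ev/D_ev)/(AUC_iv/D_iv) = (64.2285/20)/(295/20) = 3.211425/14.75 = 0.2177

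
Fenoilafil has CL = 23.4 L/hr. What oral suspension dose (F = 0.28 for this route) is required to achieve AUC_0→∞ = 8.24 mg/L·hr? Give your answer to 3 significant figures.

Dose = CL × AUC_0→∞ / F
     = 23.4 × 8.24 / 0.28 = 688.629 mg

Dose = 689 mg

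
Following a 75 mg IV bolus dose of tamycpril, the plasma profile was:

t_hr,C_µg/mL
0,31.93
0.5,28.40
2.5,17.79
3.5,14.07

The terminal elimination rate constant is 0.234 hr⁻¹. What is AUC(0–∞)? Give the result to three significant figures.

AUC = 137 µg/mL·hr

Trapezoidal AUC_0→3.5:
  [0→0.5]: (31.93+28.40)/2 × 0.5 = 15.0825
  [0.5→2.5]: (28.40+17.79)/2 × 2 = 46.19
  [2.5→3.5]: (17.79+14.07)/2 × 1 = 15.93
  Sum = 77.2025 µg/mL·hr
Extrapolated tail: C_last / k_e = 14.07 / 0.234 = 60.128
AUC_0→∞ = 77.2025 + 60.128 = 137.3305 µg/mL·hr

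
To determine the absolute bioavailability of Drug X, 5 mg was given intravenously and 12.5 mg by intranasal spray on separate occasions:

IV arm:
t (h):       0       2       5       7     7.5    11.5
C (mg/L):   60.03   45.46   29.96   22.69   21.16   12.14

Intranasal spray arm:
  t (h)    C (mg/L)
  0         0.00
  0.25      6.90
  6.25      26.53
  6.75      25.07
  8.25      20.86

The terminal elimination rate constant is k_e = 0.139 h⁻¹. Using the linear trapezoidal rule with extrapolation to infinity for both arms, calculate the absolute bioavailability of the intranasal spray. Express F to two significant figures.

F = 0.27

Trapezoidal AUC_0→11.5 (IV):
  [0→2]: (60.03+45.46)/2 × 2 = 105.49
  [2→5]: (45.46+29.96)/2 × 3 = 113.13
  [5→7]: (29.96+22.69)/2 × 2 = 52.65
  [7→7.5]: (22.69+21.16)/2 × 0.5 = 10.9625
  [7.5→11.5]: (21.16+12.14)/2 × 4 = 66.6
  Sum = 348.8325 mg/L·h
IV tail: 12.14/0.139 = 87.338; AUC_iv,0→∞ = 348.8325 + 87.338 = 436.1705 mg/L·h
Trapezoidal AUC_0→8.25 (intranasal spray):
  [0→0.25]: (0.00+6.90)/2 × 0.25 = 0.8625
  [0.25→6.25]: (6.90+26.53)/2 × 6 = 100.29
  [6.25→6.75]: (26.53+25.07)/2 × 0.5 = 12.9
  [6.75→8.25]: (25.07+20.86)/2 × 1.5 = 34.4475
  Sum = 148.5 mg/L·h
intranasal spray tail: 20.86/0.139 = 150.072; AUC_ev,0→∞ = 148.5 + 150.072 = 298.572 mg/L·h
F = (AUC_ev/D_ev)/(AUC_iv/D_iv) = (298.572/12.5)/(436.1705/5) = 23.88576/87.2341 = 0.2738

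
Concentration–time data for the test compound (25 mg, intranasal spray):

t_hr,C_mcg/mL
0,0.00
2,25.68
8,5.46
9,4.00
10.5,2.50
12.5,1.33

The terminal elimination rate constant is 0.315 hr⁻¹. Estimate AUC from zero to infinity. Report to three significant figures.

Trapezoidal AUC_0→12.5:
  [0→2]: (0.00+25.68)/2 × 2 = 25.68
  [2→8]: (25.68+5.46)/2 × 6 = 93.42
  [8→9]: (5.46+4.00)/2 × 1 = 4.73
  [9→10.5]: (4.00+2.50)/2 × 1.5 = 4.875
  [10.5→12.5]: (2.50+1.33)/2 × 2 = 3.83
  Sum = 132.535 mcg/mL·hr
Extrapolated tail: C_last / k_e = 1.33 / 0.315 = 4.222
AUC_0→∞ = 132.535 + 4.222 = 136.757 mcg/mL·hr

AUC = 137 mcg/mL·hr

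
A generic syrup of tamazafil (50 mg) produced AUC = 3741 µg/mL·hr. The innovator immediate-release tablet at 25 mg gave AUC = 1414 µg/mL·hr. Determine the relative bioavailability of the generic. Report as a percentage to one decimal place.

F_rel = 132.3%

F_rel = (AUC_test/D_test) / (AUC_ref/D_ref)
      = (3741/50) / (1414/25)
      = 74.82 / 56.56 = 1.3228 = 132.28%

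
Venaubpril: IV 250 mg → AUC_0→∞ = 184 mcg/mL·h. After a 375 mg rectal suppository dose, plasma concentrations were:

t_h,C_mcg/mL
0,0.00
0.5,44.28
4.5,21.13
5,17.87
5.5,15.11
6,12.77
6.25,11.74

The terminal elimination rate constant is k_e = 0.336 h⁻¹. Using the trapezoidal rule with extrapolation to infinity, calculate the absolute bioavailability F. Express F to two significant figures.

Trapezoidal AUC_0→6.25 (rectal suppository):
  [0→0.5]: (0.00+44.28)/2 × 0.5 = 11.07
  [0.5→4.5]: (44.28+21.13)/2 × 4 = 130.82
  [4.5→5]: (21.13+17.87)/2 × 0.5 = 9.75
  [5→5.5]: (17.87+15.11)/2 × 0.5 = 8.245
  [5.5→6]: (15.11+12.77)/2 × 0.5 = 6.97
  [6→6.25]: (12.77+11.74)/2 × 0.25 = 3.06375
  Sum = 169.91875 mcg/mL·h
Tail: C_last/k_e = 11.74/0.336 = 34.940
AUC_0→∞ (rectal suppository) = 169.91875 + 34.940 = 204.85875 mcg/mL·h
F = (AUC_ev/D_ev)/(AUC_iv/D_iv) = (204.85875/375)/(184/250) = 0.54629/0.736 = 0.7422

F = 0.74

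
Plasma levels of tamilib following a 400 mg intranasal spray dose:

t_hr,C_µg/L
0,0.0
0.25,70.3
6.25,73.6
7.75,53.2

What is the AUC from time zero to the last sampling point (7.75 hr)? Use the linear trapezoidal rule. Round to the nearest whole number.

AUC = 536 µg/L·hr

Trapezoidal AUC_0→7.75:
  [0→0.25]: (0.0+70.3)/2 × 0.25 = 8.7875
  [0.25→6.25]: (70.3+73.6)/2 × 6 = 431.7
  [6.25→7.75]: (73.6+53.2)/2 × 1.5 = 95.1
  Sum = 535.5875 µg/L·hr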